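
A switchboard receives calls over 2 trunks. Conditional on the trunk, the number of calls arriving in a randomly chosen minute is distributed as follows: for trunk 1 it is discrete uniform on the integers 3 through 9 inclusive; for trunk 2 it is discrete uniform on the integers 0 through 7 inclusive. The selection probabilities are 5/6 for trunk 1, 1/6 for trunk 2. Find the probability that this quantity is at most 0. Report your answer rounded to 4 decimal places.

0.0208

Conditional on each trunk, P(X ≤ 0): 1: 0; 2: 0.125.
By total probability, P(X ≤ 0) = 0.833333·0 + 0.166667·0.125 = 0.0208333.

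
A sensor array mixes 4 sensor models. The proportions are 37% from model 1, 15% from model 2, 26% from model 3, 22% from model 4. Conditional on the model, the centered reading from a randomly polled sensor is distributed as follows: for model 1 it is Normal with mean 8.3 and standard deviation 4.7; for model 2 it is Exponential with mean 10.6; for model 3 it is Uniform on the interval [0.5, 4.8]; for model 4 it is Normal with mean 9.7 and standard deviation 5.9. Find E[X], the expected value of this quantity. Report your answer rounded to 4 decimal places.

7.4840

Component means — 1: 8.3; 2: 10.6; 3: 2.65; 4: 9.7.
E[X] = 0.37·8.3 + 0.15·10.6 + 0.26·2.65 + 0.22·9.7 = 7.484.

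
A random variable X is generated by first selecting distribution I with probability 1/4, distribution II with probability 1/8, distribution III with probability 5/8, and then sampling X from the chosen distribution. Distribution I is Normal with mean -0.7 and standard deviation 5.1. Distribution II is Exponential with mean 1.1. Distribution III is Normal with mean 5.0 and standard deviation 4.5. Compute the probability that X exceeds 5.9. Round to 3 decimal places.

Conditional on each component, P(X > 5.9): I: 0.0978124; II: 0.00468384; III: 0.42074.
By total probability, P(X > 5.9) = 0.25·0.0978124 + 0.125·0.00468384 + 0.625·0.42074 = 0.288001.

0.288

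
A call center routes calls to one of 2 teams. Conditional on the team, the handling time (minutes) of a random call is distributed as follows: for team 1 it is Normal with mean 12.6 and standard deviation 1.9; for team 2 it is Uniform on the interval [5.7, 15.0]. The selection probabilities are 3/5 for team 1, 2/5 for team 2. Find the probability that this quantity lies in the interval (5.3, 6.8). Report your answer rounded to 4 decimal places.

Conditional on each team, P(5.3 < X < 6.8): 1: 0.00107323; 2: 0.11828.
By total probability, P(5.3 < X < 6.8) = 0.6·0.00107323 + 0.4·0.11828 = 0.0479558.

0.0480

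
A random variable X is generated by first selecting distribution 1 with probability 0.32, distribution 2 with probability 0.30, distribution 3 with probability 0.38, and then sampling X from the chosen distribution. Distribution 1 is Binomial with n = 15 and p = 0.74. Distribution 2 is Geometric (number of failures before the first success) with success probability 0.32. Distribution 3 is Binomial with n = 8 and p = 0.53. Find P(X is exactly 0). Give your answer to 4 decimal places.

0.0969

Conditional on each component, P(X = 0): 1: 1.67726e-09; 2: 0.32; 3: 0.00238113.
By total probability, P(X = 0) = 0.32·1.67726e-09 + 0.3·0.32 + 0.38·0.00238113 = 0.0969048.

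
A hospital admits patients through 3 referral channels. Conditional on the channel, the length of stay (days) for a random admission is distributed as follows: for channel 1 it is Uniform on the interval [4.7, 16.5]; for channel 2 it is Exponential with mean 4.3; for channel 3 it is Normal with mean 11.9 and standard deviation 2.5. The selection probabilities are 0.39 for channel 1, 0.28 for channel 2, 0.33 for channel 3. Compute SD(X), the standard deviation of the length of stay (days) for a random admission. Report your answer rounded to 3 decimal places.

4.653

Per component, 1: μ=10.6, E[X²]=123.963; 2: μ=4.3, E[X²]=36.98; 3: μ=11.9, E[X²]=147.86.
E[X] = 0.39·10.6 + 0.28·4.3 + 0.33·11.9 = 9.265.
E[X²] = 0.39·123.963 + 0.28·36.98 + 0.33·147.86 = 107.494.
Var(X) = E[X²] − (E[X])² = 107.494 − 85.8402 = 21.6537.
SD(X) = √21.6537 = 4.65335.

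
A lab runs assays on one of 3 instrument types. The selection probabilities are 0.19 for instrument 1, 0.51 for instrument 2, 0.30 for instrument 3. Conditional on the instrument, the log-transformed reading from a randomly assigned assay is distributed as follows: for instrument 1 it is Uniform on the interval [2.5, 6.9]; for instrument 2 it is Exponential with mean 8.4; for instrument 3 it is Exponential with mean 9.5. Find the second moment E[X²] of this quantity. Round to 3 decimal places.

130.625

For each component E[X²] = Var + (mean)², giving 1: 23.7033; 2: 141.12; 3: 180.5.
Overall E[X²] = 0.19·23.7033 + 0.51·141.12 + 0.3·180.5 = 130.625.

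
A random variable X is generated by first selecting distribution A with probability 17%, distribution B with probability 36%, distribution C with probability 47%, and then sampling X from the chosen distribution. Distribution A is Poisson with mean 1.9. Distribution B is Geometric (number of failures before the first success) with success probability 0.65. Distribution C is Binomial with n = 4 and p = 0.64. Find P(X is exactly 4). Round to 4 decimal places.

0.0962

Conditional on each component, P(X = 4): A: 0.0812164; B: 0.00975406; C: 0.167772.
By total probability, P(X = 4) = 0.17·0.0812164 + 0.36·0.00975406 + 0.47·0.167772 = 0.0961712.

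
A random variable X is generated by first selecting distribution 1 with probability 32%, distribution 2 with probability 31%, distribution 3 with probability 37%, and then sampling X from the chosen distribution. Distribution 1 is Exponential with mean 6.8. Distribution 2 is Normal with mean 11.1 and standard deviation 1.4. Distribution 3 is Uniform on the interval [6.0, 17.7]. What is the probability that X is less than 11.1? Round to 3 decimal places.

0.574

Conditional on each component, P(X < 11.1): 1: 0.804531; 2: 0.5; 3: 0.435897.
By total probability, P(X < 11.1) = 0.32·0.804531 + 0.31·0.5 + 0.37·0.435897 = 0.573732.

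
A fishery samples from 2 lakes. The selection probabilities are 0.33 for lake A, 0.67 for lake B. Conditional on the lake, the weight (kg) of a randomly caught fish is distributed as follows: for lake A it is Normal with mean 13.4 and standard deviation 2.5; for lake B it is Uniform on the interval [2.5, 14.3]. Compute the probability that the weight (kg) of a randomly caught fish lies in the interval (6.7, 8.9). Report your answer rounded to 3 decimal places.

Conditional on each lake, P(6.7 < X < 8.9): A: 0.0322492; B: 0.186441.
By total probability, P(6.7 < X < 8.9) = 0.33·0.0322492 + 0.67·0.186441 = 0.135557.

0.136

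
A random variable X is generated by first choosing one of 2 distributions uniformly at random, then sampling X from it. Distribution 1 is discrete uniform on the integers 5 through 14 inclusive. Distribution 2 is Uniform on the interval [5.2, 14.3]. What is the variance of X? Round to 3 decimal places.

Per component, 1: μ=9.5, E[X²]=98.5; 2: μ=9.75, E[X²]=101.963.
E[X] = 0.5·9.5 + 0.5·9.75 = 9.625.
E[X²] = 0.5·98.5 + 0.5·101.963 = 100.232.
Var(X) = E[X²] − (E[X])² = 100.232 − 92.6406 = 7.59104.

7.591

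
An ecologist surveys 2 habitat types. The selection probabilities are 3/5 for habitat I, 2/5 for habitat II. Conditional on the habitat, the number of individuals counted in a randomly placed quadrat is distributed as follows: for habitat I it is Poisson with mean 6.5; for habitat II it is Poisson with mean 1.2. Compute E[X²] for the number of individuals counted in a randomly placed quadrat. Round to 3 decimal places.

30.306

For each component E[X²] = Var + (mean)², giving I: 48.75; II: 2.64.
Overall E[X²] = 0.6·48.75 + 0.4·2.64 = 30.306.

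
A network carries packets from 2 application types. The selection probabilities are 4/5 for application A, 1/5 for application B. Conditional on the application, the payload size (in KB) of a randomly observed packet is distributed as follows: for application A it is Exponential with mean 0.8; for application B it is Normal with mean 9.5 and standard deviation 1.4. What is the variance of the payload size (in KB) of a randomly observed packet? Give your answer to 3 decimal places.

13.014

Per component, A: μ=0.8, E[X²]=1.28; B: μ=9.5, E[X²]=92.21.
E[X] = 0.8·0.8 + 0.2·9.5 = 2.54.
E[X²] = 0.8·1.28 + 0.2·92.21 = 19.466.
Var(X) = E[X²] − (E[X])² = 19.466 − 6.4516 = 13.0144.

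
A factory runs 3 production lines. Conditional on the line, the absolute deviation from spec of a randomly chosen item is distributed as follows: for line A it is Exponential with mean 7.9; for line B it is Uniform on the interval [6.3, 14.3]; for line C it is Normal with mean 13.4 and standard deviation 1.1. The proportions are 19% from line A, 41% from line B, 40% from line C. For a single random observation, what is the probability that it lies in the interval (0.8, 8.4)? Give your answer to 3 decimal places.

0.214

Conditional on each line, P(0.8 < X < 8.4): A: 0.558375; B: 0.2625; C: 2.74084e-06.
By total probability, P(0.8 < X < 8.4) = 0.19·0.558375 + 0.41·0.2625 + 0.4·2.74084e-06 = 0.213717.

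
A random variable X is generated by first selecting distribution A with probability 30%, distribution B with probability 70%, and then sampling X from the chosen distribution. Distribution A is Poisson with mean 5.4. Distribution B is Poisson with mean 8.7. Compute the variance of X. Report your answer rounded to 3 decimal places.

9.997

Per component, A: μ=5.4, E[X²]=34.56; B: μ=8.7, E[X²]=84.39.
E[X] = 0.3·5.4 + 0.7·8.7 = 7.71.
E[X²] = 0.3·34.56 + 0.7·84.39 = 69.441.
Var(X) = E[X²] − (E[X])² = 69.441 − 59.4441 = 9.9969.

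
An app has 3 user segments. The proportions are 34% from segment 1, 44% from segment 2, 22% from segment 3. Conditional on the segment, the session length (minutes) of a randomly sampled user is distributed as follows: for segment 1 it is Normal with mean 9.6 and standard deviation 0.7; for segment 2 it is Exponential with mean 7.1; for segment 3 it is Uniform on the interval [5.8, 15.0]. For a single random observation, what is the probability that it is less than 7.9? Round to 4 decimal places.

0.3482

Conditional on each segment, P(X < 7.9): 1: 0.00757922; 2: 0.671322; 3: 0.228261.
By total probability, P(X < 7.9) = 0.34·0.00757922 + 0.44·0.671322 + 0.22·0.228261 = 0.348176.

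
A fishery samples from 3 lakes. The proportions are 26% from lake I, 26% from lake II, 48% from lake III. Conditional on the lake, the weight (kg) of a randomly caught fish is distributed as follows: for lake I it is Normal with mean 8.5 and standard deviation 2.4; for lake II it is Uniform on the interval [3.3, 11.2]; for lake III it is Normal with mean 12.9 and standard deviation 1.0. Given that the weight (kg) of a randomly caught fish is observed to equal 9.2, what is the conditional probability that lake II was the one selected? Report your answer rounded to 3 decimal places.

Likelihoods f(9.2 | ·): I: 0.159304; II: 0.126582; III: 0.00042478.
Posterior ∝ prior × likelihood. Numerator for II: 0.26·0.126582 = 0.0329114.
Normalizing constant: 0.26·0.159304 + 0.26·0.126582 + 0.48·0.00042478 = 0.0745343.
P(II | observation) = 0.0329114 / 0.0745343 = 0.44156.

0.442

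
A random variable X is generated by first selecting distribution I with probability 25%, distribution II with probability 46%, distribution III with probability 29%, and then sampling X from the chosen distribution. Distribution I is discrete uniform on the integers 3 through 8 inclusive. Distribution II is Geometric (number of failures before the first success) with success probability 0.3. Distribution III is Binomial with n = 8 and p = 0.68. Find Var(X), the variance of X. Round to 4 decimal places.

Per component, I: μ=5.5, E[X²]=33.1667; II: μ=2.33333, E[X²]=13.2222; III: μ=5.44, E[X²]=31.3344.
E[X] = 0.25·5.5 + 0.46·2.33333 + 0.29·5.44 = 4.02593.
E[X²] = 0.25·33.1667 + 0.46·13.2222 + 0.29·31.3344 = 23.4609.
Var(X) = E[X²] − (E[X])² = 23.4609 − 16.2081 = 7.25273.

7.2527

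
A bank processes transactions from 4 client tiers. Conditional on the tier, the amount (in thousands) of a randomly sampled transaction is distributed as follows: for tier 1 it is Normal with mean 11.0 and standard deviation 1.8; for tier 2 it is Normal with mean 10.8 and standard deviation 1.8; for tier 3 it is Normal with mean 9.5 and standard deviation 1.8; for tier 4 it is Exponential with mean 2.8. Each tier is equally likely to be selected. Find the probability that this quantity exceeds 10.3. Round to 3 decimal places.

0.404

Conditional on each tier, P(X > 10.3): 1: 0.651321; 2: 0.609409; 3: 0.328361; 4: 0.025259.
By total probability, P(X > 10.3) = 0.25·0.651321 + 0.25·0.609409 + 0.25·0.328361 + 0.25·0.025259 = 0.403587.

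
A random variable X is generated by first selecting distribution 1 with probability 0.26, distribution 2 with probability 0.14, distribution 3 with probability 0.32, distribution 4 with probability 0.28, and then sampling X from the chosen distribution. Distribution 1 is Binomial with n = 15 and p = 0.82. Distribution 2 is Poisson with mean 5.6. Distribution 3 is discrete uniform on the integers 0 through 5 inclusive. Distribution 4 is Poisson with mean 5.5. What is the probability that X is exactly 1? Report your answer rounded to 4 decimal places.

0.0625

Conditional on each component, P(X = 1): 1: 4.6102e-10; 2: 0.020708; 3: 0.166667; 4: 0.0224772.
By total probability, P(X = 1) = 0.26·4.6102e-10 + 0.14·0.020708 + 0.32·0.166667 + 0.28·0.0224772 = 0.0625261.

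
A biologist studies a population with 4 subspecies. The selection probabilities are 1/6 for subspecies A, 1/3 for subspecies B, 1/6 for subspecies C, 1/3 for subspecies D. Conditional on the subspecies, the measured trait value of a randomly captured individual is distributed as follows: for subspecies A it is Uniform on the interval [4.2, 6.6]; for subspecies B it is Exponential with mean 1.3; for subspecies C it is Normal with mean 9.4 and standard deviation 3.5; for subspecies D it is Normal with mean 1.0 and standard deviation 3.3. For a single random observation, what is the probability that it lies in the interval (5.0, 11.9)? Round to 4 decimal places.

Conditional on each subspecies, P(5.0 < X < 11.9): A: 0.666667; B: 0.0212559; C: 0.658124; D: 0.112255.
By total probability, P(5.0 < X < 11.9) = 0.166667·0.666667 + 0.333333·0.0212559 + 0.166667·0.658124 + 0.333333·0.112255 = 0.265302.

0.2653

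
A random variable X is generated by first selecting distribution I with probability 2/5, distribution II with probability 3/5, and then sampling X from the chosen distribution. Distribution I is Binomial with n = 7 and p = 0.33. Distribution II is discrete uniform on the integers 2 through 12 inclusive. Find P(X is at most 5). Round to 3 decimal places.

Conditional on each component, P(X ≤ 5): I: 0.993517; II: 0.363636.
By total probability, P(X ≤ 5) = 0.4·0.993517 + 0.6·0.363636 = 0.615589.

0.616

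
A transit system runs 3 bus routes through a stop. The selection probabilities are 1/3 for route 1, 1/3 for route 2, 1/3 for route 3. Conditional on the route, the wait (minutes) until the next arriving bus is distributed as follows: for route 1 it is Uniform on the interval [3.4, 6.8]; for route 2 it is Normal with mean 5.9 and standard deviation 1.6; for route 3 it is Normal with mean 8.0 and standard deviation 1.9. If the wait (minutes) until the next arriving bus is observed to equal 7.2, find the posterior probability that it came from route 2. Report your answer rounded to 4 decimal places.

Likelihoods f(7.2 | ·): 1: 0; 2: 0.179242; 3: 0.192158.
Posterior ∝ prior × likelihood. Numerator for 2: 0.333333·0.179242 = 0.0597472.
Normalizing constant: 0.333333·0 + 0.333333·0.179242 + 0.333333·0.192158 = 0.1238.
P(2 | observation) = 0.0597472 / 0.1238 = 0.482611.

0.4826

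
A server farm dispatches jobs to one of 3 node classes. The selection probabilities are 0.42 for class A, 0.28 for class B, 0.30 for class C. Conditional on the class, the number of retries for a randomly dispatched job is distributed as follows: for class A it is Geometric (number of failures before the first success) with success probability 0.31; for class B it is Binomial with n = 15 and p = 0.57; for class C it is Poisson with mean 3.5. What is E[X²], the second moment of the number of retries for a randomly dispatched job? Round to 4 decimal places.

31.3195

For each component E[X²] = Var + (mean)², giving A: 12.1342; B: 76.779; C: 15.75.
Overall E[X²] = 0.42·12.1342 + 0.28·76.779 + 0.3·15.75 = 31.3195.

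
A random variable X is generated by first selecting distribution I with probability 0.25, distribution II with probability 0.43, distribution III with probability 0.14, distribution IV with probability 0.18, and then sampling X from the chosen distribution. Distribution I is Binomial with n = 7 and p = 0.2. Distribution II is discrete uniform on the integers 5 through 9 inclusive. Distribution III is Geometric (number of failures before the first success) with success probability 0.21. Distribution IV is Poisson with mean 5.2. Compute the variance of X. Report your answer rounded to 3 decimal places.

Per component, I: μ=1.4, E[X²]=3.08; II: μ=7, E[X²]=51; III: μ=3.7619, E[X²]=32.0658; IV: μ=5.2, E[X²]=32.24.
E[X] = 0.25·1.4 + 0.43·7 + 0.14·3.7619 + 0.18·5.2 = 4.82267.
E[X²] = 0.25·3.08 + 0.43·51 + 0.14·32.0658 + 0.18·32.24 = 32.9924.
Var(X) = E[X²] − (E[X])² = 32.9924 − 23.2581 = 9.73429.

9.734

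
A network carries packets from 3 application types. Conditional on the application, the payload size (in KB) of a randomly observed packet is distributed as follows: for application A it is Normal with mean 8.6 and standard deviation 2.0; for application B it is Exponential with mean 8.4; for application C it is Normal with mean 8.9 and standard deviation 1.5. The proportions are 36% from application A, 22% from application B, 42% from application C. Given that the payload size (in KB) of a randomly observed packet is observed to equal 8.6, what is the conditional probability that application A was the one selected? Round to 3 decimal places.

0.377

Likelihoods f(8.6 | ·): A: 0.199471; B: 0.0427647; C: 0.260695.
Posterior ∝ prior × likelihood. Numerator for A: 0.36·0.199471 = 0.0718096.
Normalizing constant: 0.36·0.199471 + 0.22·0.0427647 + 0.42·0.260695 = 0.19071.
P(A | observation) = 0.0718096 / 0.19071 = 0.376539.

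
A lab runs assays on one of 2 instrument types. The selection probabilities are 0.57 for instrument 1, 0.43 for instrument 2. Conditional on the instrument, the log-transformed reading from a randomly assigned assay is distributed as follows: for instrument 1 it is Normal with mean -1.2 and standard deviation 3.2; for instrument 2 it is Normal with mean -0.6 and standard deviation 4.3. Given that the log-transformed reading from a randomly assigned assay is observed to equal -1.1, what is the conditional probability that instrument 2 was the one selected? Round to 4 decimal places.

0.3581

Likelihoods f(-1.1 | ·): 1: 0.124609; 2: 0.0921522.
Posterior ∝ prior × likelihood. Numerator for 2: 0.43·0.0921522 = 0.0396254.
Normalizing constant: 0.57·0.124609 + 0.43·0.0921522 = 0.110652.
P(2 | observation) = 0.0396254 / 0.110652 = 0.358108.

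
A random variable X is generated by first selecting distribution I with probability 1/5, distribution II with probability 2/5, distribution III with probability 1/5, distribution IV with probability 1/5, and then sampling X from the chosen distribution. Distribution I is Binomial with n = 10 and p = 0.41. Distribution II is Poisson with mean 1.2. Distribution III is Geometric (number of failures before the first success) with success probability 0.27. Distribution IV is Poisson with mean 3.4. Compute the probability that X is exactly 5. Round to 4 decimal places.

0.0807

Conditional on each component, P(X = 5): I: 0.208728; II: 0.00624556; III: 0.0559729; IV: 0.126361.
By total probability, P(X = 5) = 0.2·0.208728 + 0.4·0.00624556 + 0.2·0.0559729 + 0.2·0.126361 = 0.0807105.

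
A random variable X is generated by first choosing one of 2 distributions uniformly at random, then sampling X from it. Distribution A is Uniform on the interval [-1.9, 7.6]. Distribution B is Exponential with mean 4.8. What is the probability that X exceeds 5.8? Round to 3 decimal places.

0.244

Conditional on each component, P(X > 5.8): A: 0.189474; B: 0.298695.
By total probability, P(X > 5.8) = 0.5·0.189474 + 0.5·0.298695 = 0.244084.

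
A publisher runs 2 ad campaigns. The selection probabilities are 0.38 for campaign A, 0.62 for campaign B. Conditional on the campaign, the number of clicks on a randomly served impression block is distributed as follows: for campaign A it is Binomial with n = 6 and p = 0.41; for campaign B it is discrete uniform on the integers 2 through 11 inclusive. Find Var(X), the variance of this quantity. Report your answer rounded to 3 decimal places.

Per component, A: μ=2.46, E[X²]=7.503; B: μ=6.5, E[X²]=50.5.
E[X] = 0.38·2.46 + 0.62·6.5 = 4.9648.
E[X²] = 0.38·7.503 + 0.62·50.5 = 34.1611.
Var(X) = E[X²] − (E[X])² = 34.1611 − 24.6492 = 9.5119.

9.512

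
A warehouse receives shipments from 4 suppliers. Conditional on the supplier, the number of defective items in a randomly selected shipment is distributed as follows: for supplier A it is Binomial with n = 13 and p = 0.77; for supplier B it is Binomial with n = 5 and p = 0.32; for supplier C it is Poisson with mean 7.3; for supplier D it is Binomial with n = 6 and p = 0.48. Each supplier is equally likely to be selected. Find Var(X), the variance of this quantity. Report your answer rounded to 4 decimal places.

Per component, A: μ=10.01, E[X²]=102.502; B: μ=1.6, E[X²]=3.648; C: μ=7.3, E[X²]=60.59; D: μ=2.88, E[X²]=9.792.
E[X] = 0.25·10.01 + 0.25·1.6 + 0.25·7.3 + 0.25·2.88 = 5.4475.
E[X²] = 0.25·102.502 + 0.25·3.648 + 0.25·60.59 + 0.25·9.792 = 44.1331.
Var(X) = E[X²] − (E[X])² = 44.1331 − 29.6753 = 14.4578.

14.4578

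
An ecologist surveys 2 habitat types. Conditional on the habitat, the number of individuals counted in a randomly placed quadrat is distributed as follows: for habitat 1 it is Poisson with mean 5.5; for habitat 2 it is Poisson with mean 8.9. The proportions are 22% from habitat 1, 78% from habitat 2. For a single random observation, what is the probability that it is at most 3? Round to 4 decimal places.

Conditional on each habitat, P(X ≤ 3): 1: 0.201699; 2: 0.0227769.
By total probability, P(X ≤ 3) = 0.22·0.201699 + 0.78·0.0227769 = 0.0621398.

0.0621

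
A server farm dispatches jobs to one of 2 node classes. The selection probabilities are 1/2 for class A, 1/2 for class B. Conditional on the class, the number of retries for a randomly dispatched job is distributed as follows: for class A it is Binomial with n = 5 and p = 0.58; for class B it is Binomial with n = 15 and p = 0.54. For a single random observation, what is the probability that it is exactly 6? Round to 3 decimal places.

0.057

Conditional on each class, P(X = 6): A: 0; B: 0.114442.
By total probability, P(X = 6) = 0.5·0 + 0.5·0.114442 = 0.0572212.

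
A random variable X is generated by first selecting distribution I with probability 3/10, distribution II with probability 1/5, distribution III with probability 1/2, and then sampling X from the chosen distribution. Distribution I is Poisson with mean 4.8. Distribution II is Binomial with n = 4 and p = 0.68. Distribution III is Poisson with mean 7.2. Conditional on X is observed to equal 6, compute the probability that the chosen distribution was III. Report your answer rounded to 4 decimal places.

0.6327

Likelihoods P(X=6 | ·): I: 0.139798; II: 0; III: 0.144458.
Posterior ∝ prior × likelihood. Numerator for III: 0.5·0.144458 = 0.0722291.
Normalizing constant: 0.3·0.139798 + 0.2·0 + 0.5·0.144458 = 0.114169.
P(III | observation) = 0.0722291 / 0.114169 = 0.632653.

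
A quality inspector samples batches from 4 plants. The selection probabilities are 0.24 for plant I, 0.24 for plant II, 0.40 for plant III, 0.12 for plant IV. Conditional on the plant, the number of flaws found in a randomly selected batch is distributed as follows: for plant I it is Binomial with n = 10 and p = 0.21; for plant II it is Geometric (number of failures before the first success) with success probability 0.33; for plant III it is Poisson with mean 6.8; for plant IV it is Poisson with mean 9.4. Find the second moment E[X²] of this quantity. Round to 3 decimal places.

For each component E[X²] = Var + (mean)², giving I: 6.069; II: 10.2746; III: 53.04; IV: 97.76.
Overall E[X²] = 0.24·6.069 + 0.24·10.2746 + 0.4·53.04 + 0.12·97.76 = 36.8697.

36.870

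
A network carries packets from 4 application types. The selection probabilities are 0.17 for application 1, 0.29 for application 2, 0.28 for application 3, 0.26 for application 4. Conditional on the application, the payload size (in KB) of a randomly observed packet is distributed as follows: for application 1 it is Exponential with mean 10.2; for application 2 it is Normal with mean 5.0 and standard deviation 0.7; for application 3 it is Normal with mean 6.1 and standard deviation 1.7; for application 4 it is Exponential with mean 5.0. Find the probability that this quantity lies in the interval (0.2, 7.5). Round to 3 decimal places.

Conditional on each application, P(0.2 < X < 7.5): 1: 0.501219; 2: 0.999822; 3: 0.794637; 4: 0.737659.
By total probability, P(0.2 < X < 7.5) = 0.17·0.501219 + 0.29·0.999822 + 0.28·0.794637 + 0.26·0.737659 = 0.789445.

0.789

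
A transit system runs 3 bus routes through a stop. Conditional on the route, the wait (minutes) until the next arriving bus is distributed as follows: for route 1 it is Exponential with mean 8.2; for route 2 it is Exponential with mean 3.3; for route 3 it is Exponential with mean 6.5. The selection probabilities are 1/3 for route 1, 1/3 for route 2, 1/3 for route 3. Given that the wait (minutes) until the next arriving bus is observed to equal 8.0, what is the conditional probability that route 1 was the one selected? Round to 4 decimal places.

Likelihoods f(8.0 | ·): 1: 0.045971; 2: 0.0268319; 3: 0.0449335.
Posterior ∝ prior × likelihood. Numerator for 1: 0.333333·0.045971 = 0.0153237.
Normalizing constant: 0.333333·0.045971 + 0.333333·0.0268319 + 0.333333·0.0449335 = 0.0392455.
P(1 | observation) = 0.0153237 / 0.0392455 = 0.390457.

0.3905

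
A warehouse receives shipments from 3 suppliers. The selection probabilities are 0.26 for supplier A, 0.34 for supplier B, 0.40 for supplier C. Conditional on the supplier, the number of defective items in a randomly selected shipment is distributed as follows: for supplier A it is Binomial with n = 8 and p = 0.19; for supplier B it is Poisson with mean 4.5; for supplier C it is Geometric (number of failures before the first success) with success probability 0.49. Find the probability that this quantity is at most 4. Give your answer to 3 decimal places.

0.825

Conditional on each supplier, P(X ≤ 4): A: 0.991707; B: 0.532104; C: 0.965497.
By total probability, P(X ≤ 4) = 0.26·0.991707 + 0.34·0.532104 + 0.4·0.965497 = 0.824958.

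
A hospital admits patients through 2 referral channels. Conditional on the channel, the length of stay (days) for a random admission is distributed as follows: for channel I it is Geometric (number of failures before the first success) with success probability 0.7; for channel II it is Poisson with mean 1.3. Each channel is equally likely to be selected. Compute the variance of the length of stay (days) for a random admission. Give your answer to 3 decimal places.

Per component, I: μ=0.428571, E[X²]=0.795918; II: μ=1.3, E[X²]=2.99.
E[X] = 0.5·0.428571 + 0.5·1.3 = 0.864286.
E[X²] = 0.5·0.795918 + 0.5·2.99 = 1.89296.
Var(X) = E[X²] − (E[X])² = 1.89296 − 0.74699 = 1.14597.

1.146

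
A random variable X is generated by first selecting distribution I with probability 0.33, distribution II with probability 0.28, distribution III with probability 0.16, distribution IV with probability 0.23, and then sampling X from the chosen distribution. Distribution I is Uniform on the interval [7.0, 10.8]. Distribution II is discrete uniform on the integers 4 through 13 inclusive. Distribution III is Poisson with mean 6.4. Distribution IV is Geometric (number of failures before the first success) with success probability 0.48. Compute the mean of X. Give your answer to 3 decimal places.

Component means — I: 8.9; II: 8.5; III: 6.4; IV: 1.08333.
E[X] = 0.33·8.9 + 0.28·8.5 + 0.16·6.4 + 0.23·1.08333 = 6.59017.

6.590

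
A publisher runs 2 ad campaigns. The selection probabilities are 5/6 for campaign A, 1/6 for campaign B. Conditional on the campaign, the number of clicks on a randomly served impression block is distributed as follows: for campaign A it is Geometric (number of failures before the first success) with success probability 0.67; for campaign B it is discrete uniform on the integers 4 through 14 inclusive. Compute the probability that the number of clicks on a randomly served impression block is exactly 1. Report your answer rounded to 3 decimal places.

Conditional on each campaign, P(X = 1): A: 0.2211; B: 0.
By total probability, P(X = 1) = 0.833333·0.2211 + 0.166667·0 = 0.18425.

0.184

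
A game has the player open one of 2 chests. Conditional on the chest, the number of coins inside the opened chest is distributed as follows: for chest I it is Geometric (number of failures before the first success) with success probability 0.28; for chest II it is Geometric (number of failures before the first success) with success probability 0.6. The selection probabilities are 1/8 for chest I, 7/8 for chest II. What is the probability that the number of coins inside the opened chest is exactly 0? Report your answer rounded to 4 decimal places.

0.5600

Conditional on each chest, P(X = 0): I: 0.28; II: 0.6.
By total probability, P(X = 0) = 0.125·0.28 + 0.875·0.6 = 0.56.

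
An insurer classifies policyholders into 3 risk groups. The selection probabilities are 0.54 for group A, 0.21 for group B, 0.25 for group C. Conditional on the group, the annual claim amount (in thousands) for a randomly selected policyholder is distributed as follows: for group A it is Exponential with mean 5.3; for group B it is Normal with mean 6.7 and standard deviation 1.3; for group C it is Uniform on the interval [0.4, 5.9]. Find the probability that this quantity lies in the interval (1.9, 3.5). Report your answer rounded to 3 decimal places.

0.172

Conditional on each group, P(1.9 < X < 3.5): A: 0.182074; B: 0.00680601; C: 0.290909.
By total probability, P(1.9 < X < 3.5) = 0.54·0.182074 + 0.21·0.00680601 + 0.25·0.290909 = 0.172476.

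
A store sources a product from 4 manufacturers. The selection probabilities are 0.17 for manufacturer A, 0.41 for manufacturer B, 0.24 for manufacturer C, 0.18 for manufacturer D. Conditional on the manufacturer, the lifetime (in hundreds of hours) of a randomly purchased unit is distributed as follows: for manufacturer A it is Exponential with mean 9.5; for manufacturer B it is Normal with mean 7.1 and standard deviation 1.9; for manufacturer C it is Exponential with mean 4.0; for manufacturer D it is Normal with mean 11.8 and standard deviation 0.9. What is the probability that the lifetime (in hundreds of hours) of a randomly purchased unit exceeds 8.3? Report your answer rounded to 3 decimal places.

0.389

Conditional on each manufacturer, P(X > 8.3): A: 0.417411; B: 0.263831; C: 0.125556; D: 0.99995.
By total probability, P(X > 8.3) = 0.17·0.417411 + 0.41·0.263831 + 0.24·0.125556 + 0.18·0.99995 = 0.389255.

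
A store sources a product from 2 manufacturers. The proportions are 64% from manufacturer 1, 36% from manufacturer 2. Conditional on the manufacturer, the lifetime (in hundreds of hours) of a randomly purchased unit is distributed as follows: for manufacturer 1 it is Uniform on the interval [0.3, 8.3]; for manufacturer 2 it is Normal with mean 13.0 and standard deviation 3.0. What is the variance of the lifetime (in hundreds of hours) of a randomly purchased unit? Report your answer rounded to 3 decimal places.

Per component, 1: μ=4.3, E[X²]=23.8233; 2: μ=13, E[X²]=178.
E[X] = 0.64·4.3 + 0.36·13 = 7.432.
E[X²] = 0.64·23.8233 + 0.36·178 = 79.3269.
Var(X) = E[X²] − (E[X])² = 79.3269 − 55.2346 = 24.0923.

24.092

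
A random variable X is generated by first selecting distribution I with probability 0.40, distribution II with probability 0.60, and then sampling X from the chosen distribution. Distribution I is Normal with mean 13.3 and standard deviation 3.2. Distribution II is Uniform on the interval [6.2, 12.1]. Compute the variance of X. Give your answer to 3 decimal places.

9.970

Per component, I: μ=13.3, E[X²]=187.13; II: μ=9.15, E[X²]=86.6233.
E[X] = 0.4·13.3 + 0.6·9.15 = 10.81.
E[X²] = 0.4·187.13 + 0.6·86.6233 = 126.826.
Var(X) = E[X²] − (E[X])² = 126.826 − 116.856 = 9.9699.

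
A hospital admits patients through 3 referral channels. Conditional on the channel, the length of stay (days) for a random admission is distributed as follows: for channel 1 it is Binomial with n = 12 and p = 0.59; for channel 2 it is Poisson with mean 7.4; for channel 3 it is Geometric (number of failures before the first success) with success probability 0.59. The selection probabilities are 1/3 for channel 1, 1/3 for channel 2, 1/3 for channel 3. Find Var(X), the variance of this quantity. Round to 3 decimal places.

Per component, 1: μ=7.08, E[X²]=53.0292; 2: μ=7.4, E[X²]=62.16; 3: μ=0.694915, E[X²]=1.66073.
E[X] = 0.333333·7.08 + 0.333333·7.4 + 0.333333·0.694915 = 5.05831.
E[X²] = 0.333333·53.0292 + 0.333333·62.16 + 0.333333·1.66073 = 38.95.
Var(X) = E[X²] − (E[X])² = 38.95 − 25.5865 = 13.3635.

13.364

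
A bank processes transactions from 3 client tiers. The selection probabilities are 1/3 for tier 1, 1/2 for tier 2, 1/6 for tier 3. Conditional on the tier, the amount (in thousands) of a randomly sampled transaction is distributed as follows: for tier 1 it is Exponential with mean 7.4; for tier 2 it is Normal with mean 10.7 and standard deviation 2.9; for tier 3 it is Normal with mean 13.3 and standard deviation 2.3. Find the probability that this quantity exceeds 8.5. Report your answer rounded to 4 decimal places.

0.6573

Conditional on each tier, P(X > 8.5): 1: 0.317065; 2: 0.77596; 3: 0.981554.
By total probability, P(X > 8.5) = 0.333333·0.317065 + 0.5·0.77596 + 0.166667·0.981554 = 0.657261.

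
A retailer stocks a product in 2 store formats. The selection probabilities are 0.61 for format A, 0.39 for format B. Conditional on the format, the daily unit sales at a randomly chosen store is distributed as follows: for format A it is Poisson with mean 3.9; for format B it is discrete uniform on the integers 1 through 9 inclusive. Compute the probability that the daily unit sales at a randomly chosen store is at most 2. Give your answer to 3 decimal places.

0.241

Conditional on each format, P(X ≤ 2): A: 0.253125; B: 0.222222.
By total probability, P(X ≤ 2) = 0.61·0.253125 + 0.39·0.222222 = 0.241073.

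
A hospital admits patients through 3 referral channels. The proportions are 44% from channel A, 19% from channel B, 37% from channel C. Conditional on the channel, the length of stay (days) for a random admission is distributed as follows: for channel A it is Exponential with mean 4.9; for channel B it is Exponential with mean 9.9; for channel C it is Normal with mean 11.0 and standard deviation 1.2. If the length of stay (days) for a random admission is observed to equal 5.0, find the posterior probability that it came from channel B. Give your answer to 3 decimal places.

Likelihoods f(5.0 | ·): A: 0.0735608; B: 0.0609571; C: 1.23893e-06.
Posterior ∝ prior × likelihood. Numerator for B: 0.19·0.0609571 = 0.0115818.
Normalizing constant: 0.44·0.0735608 + 0.19·0.0609571 + 0.37·1.23893e-06 = 0.043949.
P(B | observation) = 0.0115818 / 0.043949 = 0.263529.

0.264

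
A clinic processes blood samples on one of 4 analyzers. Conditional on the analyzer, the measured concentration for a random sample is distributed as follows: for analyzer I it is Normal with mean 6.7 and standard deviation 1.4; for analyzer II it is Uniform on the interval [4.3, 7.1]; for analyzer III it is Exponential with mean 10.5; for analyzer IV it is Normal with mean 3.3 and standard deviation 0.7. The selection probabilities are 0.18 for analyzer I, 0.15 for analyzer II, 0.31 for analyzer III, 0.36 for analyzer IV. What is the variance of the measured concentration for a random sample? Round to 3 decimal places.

43.554

Per component, I: μ=6.7, E[X²]=46.85; II: μ=5.7, E[X²]=33.1433; III: μ=10.5, E[X²]=220.5; IV: μ=3.3, E[X²]=11.38.
E[X] = 0.18·6.7 + 0.15·5.7 + 0.31·10.5 + 0.36·3.3 = 6.504.
E[X²] = 0.18·46.85 + 0.15·33.1433 + 0.31·220.5 + 0.36·11.38 = 85.8563.
Var(X) = E[X²] − (E[X])² = 85.8563 − 42.302 = 43.5543.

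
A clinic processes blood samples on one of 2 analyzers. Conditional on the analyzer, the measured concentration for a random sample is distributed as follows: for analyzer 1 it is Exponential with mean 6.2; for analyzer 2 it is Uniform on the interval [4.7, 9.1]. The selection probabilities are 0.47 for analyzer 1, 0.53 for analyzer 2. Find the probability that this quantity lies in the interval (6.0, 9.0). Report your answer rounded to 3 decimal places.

0.430

Conditional on each analyzer, P(6.0 < X < 9.0): 1: 0.145748; 2: 0.681818.
By total probability, P(6.0 < X < 9.0) = 0.47·0.145748 + 0.53·0.681818 = 0.429865.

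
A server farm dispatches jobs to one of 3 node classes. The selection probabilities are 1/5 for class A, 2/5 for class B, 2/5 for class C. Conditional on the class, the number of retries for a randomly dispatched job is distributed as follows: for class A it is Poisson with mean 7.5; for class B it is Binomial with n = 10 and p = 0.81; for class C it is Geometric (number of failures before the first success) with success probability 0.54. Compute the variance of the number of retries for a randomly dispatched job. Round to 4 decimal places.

14.7169

Per component, A: μ=7.5, E[X²]=63.75; B: μ=8.1, E[X²]=67.149; C: μ=0.851852, E[X²]=2.30316.
E[X] = 0.2·7.5 + 0.4·8.1 + 0.4·0.851852 = 5.08074.
E[X²] = 0.2·63.75 + 0.4·67.149 + 0.4·2.30316 = 40.5309.
Var(X) = E[X²] − (E[X])² = 40.5309 − 25.8139 = 14.7169.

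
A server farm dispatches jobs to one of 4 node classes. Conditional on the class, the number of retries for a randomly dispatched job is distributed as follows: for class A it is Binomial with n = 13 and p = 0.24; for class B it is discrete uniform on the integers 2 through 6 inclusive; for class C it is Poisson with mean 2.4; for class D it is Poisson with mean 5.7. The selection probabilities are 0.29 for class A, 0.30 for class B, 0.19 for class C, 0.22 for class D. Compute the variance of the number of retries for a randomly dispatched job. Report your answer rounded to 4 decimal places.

Per component, A: μ=3.12, E[X²]=12.1056; B: μ=4, E[X²]=18; C: μ=2.4, E[X²]=8.16; D: μ=5.7, E[X²]=38.19.
E[X] = 0.29·3.12 + 0.3·4 + 0.19·2.4 + 0.22·5.7 = 3.8148.
E[X²] = 0.29·12.1056 + 0.3·18 + 0.19·8.16 + 0.22·38.19 = 18.8628.
Var(X) = E[X²] − (E[X])² = 18.8628 − 14.5527 = 4.31012.

4.3101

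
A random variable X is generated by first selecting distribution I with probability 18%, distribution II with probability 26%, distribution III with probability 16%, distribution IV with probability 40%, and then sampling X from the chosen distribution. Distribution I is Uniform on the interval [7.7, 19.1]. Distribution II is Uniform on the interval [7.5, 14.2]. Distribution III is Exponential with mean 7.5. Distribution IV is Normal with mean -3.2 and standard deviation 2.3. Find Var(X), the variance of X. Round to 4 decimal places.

Per component, I: μ=13.4, E[X²]=190.39; II: μ=10.85, E[X²]=121.463; III: μ=7.5, E[X²]=112.5; IV: μ=-3.2, E[X²]=15.53.
E[X] = 0.18·13.4 + 0.26·10.85 + 0.16·7.5 + 0.4·-3.2 = 5.153.
E[X²] = 0.18·190.39 + 0.26·121.463 + 0.16·112.5 + 0.4·15.53 = 90.0627.
Var(X) = E[X²] − (E[X])² = 90.0627 − 26.5534 = 63.5093.

63.5093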